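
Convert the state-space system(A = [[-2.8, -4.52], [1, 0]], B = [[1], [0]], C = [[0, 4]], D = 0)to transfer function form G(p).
G(p) = C(pI - A)⁻¹B + D.
Characteristic polynomial det(pI - A) = p^2 + 2.8*p + 4.52.
Numerator from C·adj(pI-A)·B + D·det(pI-A) = 4.
G(p) = (4)/(p^2 + 2.8*p + 4.52)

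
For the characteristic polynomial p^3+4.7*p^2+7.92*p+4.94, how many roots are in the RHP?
p^3 + 4.7*p^2 + 7.92*p + 4.94 = (p + 1.9)(p^2 + 2.8*p + 2.6). Poles: -1.4 + 0.8j, -1.4 - 0.8j, -1.9. RHP poles (Re>0): 0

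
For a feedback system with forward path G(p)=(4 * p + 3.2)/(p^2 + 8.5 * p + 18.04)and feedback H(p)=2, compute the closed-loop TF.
Closed-loop T = G/(1+GH).
Numerator: G_num * H_den = 4*p + 3.2.
Denominator: G_den * H_den + G_num * H_num = (p^2 + 8.5*p + 18.04) + (8*p + 6.4) = p^2 + 16.5*p + 24.44.
T(p) = (4*p + 3.2)/(p^2 + 16.5*p + 24.44)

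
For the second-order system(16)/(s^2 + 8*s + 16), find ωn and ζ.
Standard form: ωn²/(s²+2ζωn·s+ωn²).
const=16=ωn² → ωn=4, s coeff=8=2ζωn → ζ=1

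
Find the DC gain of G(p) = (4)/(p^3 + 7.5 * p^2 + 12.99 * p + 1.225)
DC gain = G(0) = num(0)/den(0) = 4/1.225 = 3.265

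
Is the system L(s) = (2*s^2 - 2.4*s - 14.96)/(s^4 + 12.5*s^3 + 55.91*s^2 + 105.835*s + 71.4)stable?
Denominator: s^4 + 12.5*s^3 + 55.91*s^2 + 105.835*s + 71.4 = (s + 3.5)(s + 4.8)(s + 1.7)(s + 2.5). Poles: -1.7, -2.5, -3.5, -4.8. All Re(p)<0: Yes (stable)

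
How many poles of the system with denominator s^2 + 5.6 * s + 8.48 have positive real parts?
Poles: -2.8 + 0.8j, -2.8 - 0.8j. RHP poles (Re>0): 0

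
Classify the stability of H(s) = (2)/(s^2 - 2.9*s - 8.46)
Denominator: s^2 - 2.9*s - 8.46 = (s - 4.7)(s + 1.8). Poles: -1.8, 4.7. Unstable (1 pole(s) in RHP)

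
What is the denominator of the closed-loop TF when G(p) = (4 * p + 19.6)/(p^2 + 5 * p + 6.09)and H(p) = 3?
Characteristic poly = G_den * H_den + G_num * H_num = (p^2 + 5*p + 6.09) + (12*p + 58.8) = p^2 + 17*p + 64.89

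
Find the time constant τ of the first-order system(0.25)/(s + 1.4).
First-order system: τ = -1/pole. Pole = -1.4. τ = -1/(-1.4) = 0.7143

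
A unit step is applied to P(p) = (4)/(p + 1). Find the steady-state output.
FVT: lim_{t→∞} y(t) = lim_{p→0} p*Y(p) where Y(p) = P(p)/p.
= lim_{p→0} P(p) = P(0) = num(0)/den(0) = 4/1 = 4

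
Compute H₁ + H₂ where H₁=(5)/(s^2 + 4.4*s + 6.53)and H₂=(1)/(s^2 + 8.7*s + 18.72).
Parallel: H = H₁ + H₂ = (n₁·d₂ + n₂·d₁)/(d₁·d₂).
n₁·d₂ = 5*s^2 + 43.5*s + 93.6. n₂·d₁ = s^2 + 4.4*s + 6.53. Sum = 6*s^2 + 47.9*s + 100.13. d₁·d₂ = s^4 + 13.1*s^3 + 63.53*s^2 + 139.179*s + 122.2416.
H(s) = (6*s^2 + 47.9*s + 100.13)/(s^4 + 13.1*s^3 + 63.53*s^2 + 139.179*s + 122.2416)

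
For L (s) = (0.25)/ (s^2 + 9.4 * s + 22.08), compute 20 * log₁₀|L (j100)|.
Substitute s = j*100: L(j100) = -2.48349e-05 - 2.33965e-06j.
|L(j100)| = sqrt(Re² + Im²) = 2.494e-05.
20*log₁₀(2.494e-05) = -92.06 dB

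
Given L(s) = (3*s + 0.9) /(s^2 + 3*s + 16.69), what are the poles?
Set denominator = 0: s^2 + 3*s + 16.69 = 0 → Poles: -1.5 + 3.8j, -1.5 - 3.8j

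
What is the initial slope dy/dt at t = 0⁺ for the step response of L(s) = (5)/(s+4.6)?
IVT: y'(0⁺) = lim_{s→∞} s²·Y(s) = lim_{s→∞} s·L(s).
deg(num) = 0, deg(den) = 1, relative degree = 1, so s·L(s) → (leading num)/(leading den) = 5/1 = 5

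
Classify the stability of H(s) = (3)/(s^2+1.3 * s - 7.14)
Denominator: s^2 + 1.3*s - 7.14 = (s - 2.1)(s + 3.4). Poles: -3.4, 2.1. Unstable (1 pole(s) in RHP)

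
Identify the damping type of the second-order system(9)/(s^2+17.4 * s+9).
Standard form: ωn²/(s²+2ζωn·s+ωn²) gives ωn=3, ζ=2.9.
Overdamped (ζ = 2.9 > 1)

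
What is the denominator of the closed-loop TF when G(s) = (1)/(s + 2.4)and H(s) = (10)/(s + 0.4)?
Characteristic poly = G_den * H_den + G_num * H_num = (s^2 + 2.8*s + 0.96) + (10) = s^2 + 2.8*s + 10.96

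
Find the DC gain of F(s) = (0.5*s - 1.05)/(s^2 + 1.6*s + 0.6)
DC gain = F(0) = num(0)/den(0) = -1.05/0.6 = -1.75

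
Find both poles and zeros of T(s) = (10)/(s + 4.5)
Set denominator = 0: s + 4.5 = 0 → Poles: -4.5
Numerator is a nonzero constant (10) → Zeros: none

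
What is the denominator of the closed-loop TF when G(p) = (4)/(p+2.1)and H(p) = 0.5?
Characteristic poly = G_den * H_den + G_num * H_num = (p + 2.1) + (2) = p + 4.1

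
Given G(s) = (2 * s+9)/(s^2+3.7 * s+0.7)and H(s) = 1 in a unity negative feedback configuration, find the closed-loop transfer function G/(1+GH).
Closed-loop T = G/(1+GH).
Numerator: G_num * H_den = 2*s + 9.
Denominator: G_den * H_den + G_num * H_num = (s^2 + 3.7*s + 0.7) + (2*s + 9) = s^2 + 5.7*s + 9.7.
T(s) = (2*s + 9)/(s^2 + 5.7*s + 9.7)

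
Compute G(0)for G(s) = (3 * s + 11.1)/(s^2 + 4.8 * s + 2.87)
DC gain = G(0) = num(0)/den(0) = 11.1/2.87 = 3.868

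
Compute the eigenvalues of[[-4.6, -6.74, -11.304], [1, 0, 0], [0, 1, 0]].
Eigenvalues solve det(λI - A) = 0.
Characteristic polynomial: λ^3 + 4.6*λ^2 + 6.74*λ + 11.304 = 0.
Factor: (λ + 3.6)(λ^2 + λ + 3.14) = 0.
Roots: -0.5 + 1.7j, -0.5 - 1.7j, -3.6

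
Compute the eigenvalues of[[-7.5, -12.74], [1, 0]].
Eigenvalues solve det(λI - A) = 0.
Characteristic polynomial: λ^2 + 7.5*λ + 12.74 = 0.
Factor: (λ + 4.9)(λ + 2.6) = 0.
Roots: -2.6, -4.9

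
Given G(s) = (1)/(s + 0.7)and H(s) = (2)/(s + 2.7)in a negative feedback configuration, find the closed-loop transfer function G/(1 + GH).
Closed-loop T = G/(1+GH).
Numerator: G_num * H_den = s + 2.7.
Denominator: G_den * H_den + G_num * H_num = (s^2 + 3.4*s + 1.89) + (2) = s^2 + 3.4*s + 3.89.
T(s) = (s + 2.7)/(s^2 + 3.4*s + 3.89)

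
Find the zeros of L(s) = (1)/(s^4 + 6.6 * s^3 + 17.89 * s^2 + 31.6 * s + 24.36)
Numerator is a nonzero constant (1) → Zeros: none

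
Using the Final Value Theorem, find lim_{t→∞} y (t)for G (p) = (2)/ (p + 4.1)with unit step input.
FVT: lim_{t→∞} y(t) = lim_{p→0} p*Y(p) where Y(p) = G(p)/p.
= lim_{p→0} G(p) = G(0) = num(0)/den(0) = 2/4.1 = 0.4878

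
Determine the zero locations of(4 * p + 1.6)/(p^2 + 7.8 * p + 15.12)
Set numerator = 0: 4*p + 1.6 = 0 → Zeros: -0.4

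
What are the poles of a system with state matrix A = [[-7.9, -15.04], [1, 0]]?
Eigenvalues solve det(λI - A) = 0.
Characteristic polynomial: λ^2 + 7.9*λ + 15.04 = 0.
Factor: (λ + 3.2)(λ + 4.7) = 0.
Roots: -3.2, -4.7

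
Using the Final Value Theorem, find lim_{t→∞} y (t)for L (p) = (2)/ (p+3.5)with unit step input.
FVT: lim_{t→∞} y(t) = lim_{p→0} p*Y(p) where Y(p) = L(p)/p.
= lim_{p→0} L(p) = L(0) = num(0)/den(0) = 2/3.5 = 0.5714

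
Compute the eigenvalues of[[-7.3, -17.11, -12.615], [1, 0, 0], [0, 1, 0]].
Eigenvalues solve det(λI - A) = 0.
Characteristic polynomial: λ^3 + 7.3*λ^2 + 17.11*λ + 12.615 = 0.
Factor: (λ + 1.5)(λ + 2.9)(λ + 2.9) = 0.
Roots: -1.5, -2.9, -2.9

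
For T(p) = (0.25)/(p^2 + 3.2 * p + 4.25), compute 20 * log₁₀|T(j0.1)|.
Substitute p = j*0.1: T(j0.1) = 0.0586283 - 0.00442478j.
|T(j0.1)| = sqrt(Re² + Im²) = 0.0588.
20*log₁₀(0.0588) = -24.61 dB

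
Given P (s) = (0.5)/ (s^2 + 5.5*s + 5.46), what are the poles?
Set denominator = 0: s^2 + 5.5*s + 5.46 = (s + 1.3)(s + 4.2) = 0 → Poles: -1.3, -4.2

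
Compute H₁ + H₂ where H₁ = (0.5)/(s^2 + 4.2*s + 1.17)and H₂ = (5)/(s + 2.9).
Parallel: H = H₁ + H₂ = (n₁·d₂ + n₂·d₁)/(d₁·d₂).
n₁·d₂ = 0.5*s + 1.45. n₂·d₁ = 5*s^2 + 21*s + 5.85. Sum = 5*s^2 + 21.5*s + 7.3. d₁·d₂ = s^3 + 7.1*s^2 + 13.35*s + 3.393.
H(s) = (5*s^2 + 21.5*s + 7.3)/(s^3 + 7.1*s^2 + 13.35*s + 3.393)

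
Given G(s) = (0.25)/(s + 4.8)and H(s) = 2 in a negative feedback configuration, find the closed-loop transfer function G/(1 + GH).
Closed-loop T = G/(1+GH).
Numerator: G_num * H_den = 0.25.
Denominator: G_den * H_den + G_num * H_num = (s + 4.8) + (0.5) = s + 5.3.
T(s) = (0.25)/(s + 5.3)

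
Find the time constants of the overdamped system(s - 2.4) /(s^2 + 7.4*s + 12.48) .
Overdamped: real poles at -2.6, -4.8. τ = -1/pole → τ₁ = 0.3846, τ₂ = 0.2083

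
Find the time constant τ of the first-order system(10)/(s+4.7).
First-order system: τ = -1/pole. Pole = -4.7. τ = -1/(-4.7) = 0.2128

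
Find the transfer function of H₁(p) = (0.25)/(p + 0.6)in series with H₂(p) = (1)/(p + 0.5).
Series: H = H₁ · H₂ = (n₁·n₂)/(d₁·d₂).
Num: n₁·n₂ = 0.25. Den: d₁·d₂ = p^2 + 1.1*p + 0.3.
H(p) = (0.25)/(p^2 + 1.1*p + 0.3)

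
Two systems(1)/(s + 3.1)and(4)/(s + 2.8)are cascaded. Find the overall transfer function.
Series: H = H₁ · H₂ = (n₁·n₂)/(d₁·d₂).
Num: n₁·n₂ = 4. Den: d₁·d₂ = s^2 + 5.9*s + 8.68.
H(s) = (4)/(s^2 + 5.9*s + 8.68)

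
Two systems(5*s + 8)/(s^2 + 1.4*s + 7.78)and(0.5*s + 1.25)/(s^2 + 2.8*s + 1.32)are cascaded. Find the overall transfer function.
Series: H = H₁ · H₂ = (n₁·n₂)/(d₁·d₂).
Num: n₁·n₂ = 2.5*s^2 + 10.25*s + 10. Den: d₁·d₂ = s^4 + 4.2*s^3 + 13.02*s^2 + 23.632*s + 10.2696.
H(s) = (2.5*s^2 + 10.25*s + 10)/(s^4 + 4.2*s^3 + 13.02*s^2 + 23.632*s + 10.2696)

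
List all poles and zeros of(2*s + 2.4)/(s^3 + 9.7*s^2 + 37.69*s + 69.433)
Set denominator = 0: s^3 + 9.7*s^2 + 37.69*s + 69.433 = (s + 4.9)(s^2 + 4.8*s + 14.17) = 0 → Poles: -2.4 + 2.9j, -2.4 - 2.9j, -4.9
Set numerator = 0: 2*s + 2.4 = 0 → Zeros: -1.2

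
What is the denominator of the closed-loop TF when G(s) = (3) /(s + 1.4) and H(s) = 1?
Characteristic poly = G_den * H_den + G_num * H_num = (s + 1.4) + (3) = s + 4.4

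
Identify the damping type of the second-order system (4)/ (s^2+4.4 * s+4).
Standard form: ωn²/(s²+2ζωn·s+ωn²) gives ωn=2, ζ=1.1.
Overdamped (ζ = 1.1 > 1)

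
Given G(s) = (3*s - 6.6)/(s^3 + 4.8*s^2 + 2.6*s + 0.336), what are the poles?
Set denominator = 0: s^3 + 4.8*s^2 + 2.6*s + 0.336 = (s + 4.2)(s + 0.2)(s + 0.4) = 0 → Poles: -0.2, -0.4, -4.2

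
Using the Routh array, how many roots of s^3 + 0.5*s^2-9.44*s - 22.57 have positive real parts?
Routh array:
s^3: [1, -9.44]; s^2: [0.5, -22.57]; s^1: [35.7]; s^0: [-22.57]
First column: [1, 0.5, 35.7, -22.57]. Sign changes = RHP roots = 1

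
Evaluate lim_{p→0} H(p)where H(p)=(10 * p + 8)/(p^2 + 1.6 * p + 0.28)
DC gain = H(0) = num(0)/den(0) = 8/0.28 = 28.57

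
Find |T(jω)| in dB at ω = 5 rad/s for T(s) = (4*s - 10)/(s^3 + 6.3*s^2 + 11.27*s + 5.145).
Substitute s = j*5: T(j5) = 0.00539125 - 0.133702j.
|T(j5)| = sqrt(Re² + Im²) = 0.1338.
20*log₁₀(0.1338) = -17.47 dB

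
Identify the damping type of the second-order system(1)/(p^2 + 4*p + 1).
Standard form: ωn²/(p²+2ζωn·p+ωn²) gives ωn=1, ζ=2.
Overdamped (ζ = 2 > 1)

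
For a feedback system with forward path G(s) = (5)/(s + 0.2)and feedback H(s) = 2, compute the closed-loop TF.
Closed-loop T = G/(1+GH).
Numerator: G_num * H_den = 5.
Denominator: G_den * H_den + G_num * H_num = (s + 0.2) + (10) = s + 10.2.
T(s) = (5)/(s + 10.2)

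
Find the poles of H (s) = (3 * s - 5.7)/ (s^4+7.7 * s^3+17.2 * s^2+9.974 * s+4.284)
Set denominator = 0: s^4 + 7.7*s^3 + 17.2*s^2 + 9.974*s + 4.284 = (s + 3.6)(s + 3.5)(s^2 + 0.6*s + 0.34) = 0 → Poles: -0.3 + 0.5j, -0.3 - 0.5j, -3.5, -3.6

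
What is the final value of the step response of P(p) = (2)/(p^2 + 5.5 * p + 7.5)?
FVT: lim_{t→∞} y(t) = lim_{p→0} p*Y(p) where Y(p) = P(p)/p.
= lim_{p→0} P(p) = P(0) = num(0)/den(0) = 2/7.5 = 0.2667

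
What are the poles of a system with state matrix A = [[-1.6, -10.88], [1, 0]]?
Eigenvalues solve det(λI - A) = 0.
Characteristic polynomial: λ^2 + 1.6*λ + 10.88 = 0.
Roots: -0.8 + 3.2j, -0.8 - 3.2j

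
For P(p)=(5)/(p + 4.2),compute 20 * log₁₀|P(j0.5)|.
Substitute p = j*0.5: P(j0.5) = 1.17384 - 0.139743j.
|P(j0.5)| = sqrt(Re² + Im²) = 1.182.
20*log₁₀(1.182) = 1.45 dB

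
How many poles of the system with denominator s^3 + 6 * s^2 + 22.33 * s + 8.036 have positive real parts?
s^3 + 6*s^2 + 22.33*s + 8.036 = (s + 0.4)(s^2 + 5.6*s + 20.09). Poles: -0.4, -2.8 + 3.5j, -2.8 - 3.5j. RHP poles (Re>0): 0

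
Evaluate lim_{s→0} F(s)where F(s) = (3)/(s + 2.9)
DC gain = F(0) = num(0)/den(0) = 3/2.9 = 1.034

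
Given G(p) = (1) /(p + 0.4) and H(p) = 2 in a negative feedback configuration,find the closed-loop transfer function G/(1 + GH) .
Closed-loop T = G/(1+GH).
Numerator: G_num * H_den = 1.
Denominator: G_den * H_den + G_num * H_num = (p + 0.4) + (2) = p + 2.4.
T(p) = (1)/(p + 2.4)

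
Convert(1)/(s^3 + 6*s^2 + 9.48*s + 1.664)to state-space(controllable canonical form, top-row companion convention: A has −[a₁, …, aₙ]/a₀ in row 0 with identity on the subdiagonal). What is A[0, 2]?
Reachable canonical form for den = s^3 + 6*s^2 + 9.48*s + 1.664: top row of A = -[a₁,a₂,...,aₙ]/a₀, ones on the subdiagonal, zeros elsewhere.
A = [[-6, -9.48, -1.664], [1, 0, 0], [0, 1, 0]].
A[0,2] = -1.664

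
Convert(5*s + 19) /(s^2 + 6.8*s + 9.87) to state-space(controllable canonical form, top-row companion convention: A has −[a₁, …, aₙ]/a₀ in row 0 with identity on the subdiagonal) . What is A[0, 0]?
Reachable canonical form for den = s^2 + 6.8*s + 9.87: top row of A = -[a₁,a₂,...,aₙ]/a₀, ones on the subdiagonal, zeros elsewhere.
A = [[-6.8, -9.87], [1, 0]].
A[0,0] = -6.8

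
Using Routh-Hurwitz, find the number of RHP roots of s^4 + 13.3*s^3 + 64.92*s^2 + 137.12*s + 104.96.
Routh array:
s^4: [1, 64.92, 104.96]; s^3: [13.3, 137.12]; s^2: [54.6102, 104.96]; s^1: [111.558]; s^0: [104.96]
First column: [1, 13.3, 54.6102, 111.558, 104.96]. Sign changes = RHP roots = 0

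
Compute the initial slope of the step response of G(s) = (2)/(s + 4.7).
IVT: y'(0⁺) = lim_{s→∞} s²·Y(s) = lim_{s→∞} s·G(s).
deg(num) = 0, deg(den) = 1, relative degree = 1, so s·G(s) → (leading num)/(leading den) = 2/1 = 2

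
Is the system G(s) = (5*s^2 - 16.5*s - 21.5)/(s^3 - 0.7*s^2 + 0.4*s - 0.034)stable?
Denominator: s^3 - 0.7*s^2 + 0.4*s - 0.034 = (s - 0.1)(s^2 - 0.6*s + 0.34). Poles: 0.1, 0.3 + 0.5j, 0.3 - 0.5j. All Re(p)<0: No (unstable)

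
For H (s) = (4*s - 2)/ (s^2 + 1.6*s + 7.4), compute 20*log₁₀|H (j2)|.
Substitute s = j*2: H(j2) = 0.862385 + 1.54128j.
|H(j2)| = sqrt(Re² + Im²) = 1.766.
20*log₁₀(1.766) = 4.94 dB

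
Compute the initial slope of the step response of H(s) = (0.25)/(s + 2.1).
IVT: y'(0⁺) = lim_{s→∞} s²·Y(s) = lim_{s→∞} s·H(s).
deg(num) = 0, deg(den) = 1, relative degree = 1, so s·H(s) → (leading num)/(leading den) = 0.25/1 = 0.25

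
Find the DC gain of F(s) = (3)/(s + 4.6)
DC gain = F(0) = num(0)/den(0) = 3/4.6 = 0.6522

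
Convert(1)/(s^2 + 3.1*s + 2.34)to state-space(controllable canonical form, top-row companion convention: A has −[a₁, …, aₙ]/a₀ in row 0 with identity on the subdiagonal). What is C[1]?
Reachable canonical form: C = numerator coefficients (right-aligned, zero-padded to length n).
num = 1, C = [[0, 1]].
C[1] = 1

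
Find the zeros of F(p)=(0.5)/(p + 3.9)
Numerator is a nonzero constant (0.5) → Zeros: none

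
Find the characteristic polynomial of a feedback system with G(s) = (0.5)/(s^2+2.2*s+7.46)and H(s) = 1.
Characteristic poly = G_den * H_den + G_num * H_num = (s^2 + 2.2*s + 7.46) + (0.5) = s^2 + 2.2*s + 7.96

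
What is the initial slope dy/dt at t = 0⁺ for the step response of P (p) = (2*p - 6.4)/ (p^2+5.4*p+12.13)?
IVT: y'(0⁺) = lim_{p→∞} p²·Y(p) = lim_{p→∞} p·P(p).
deg(num) = 1, deg(den) = 2, relative degree = 1, so p·P(p) → (leading num)/(leading den) = 2/1 = 2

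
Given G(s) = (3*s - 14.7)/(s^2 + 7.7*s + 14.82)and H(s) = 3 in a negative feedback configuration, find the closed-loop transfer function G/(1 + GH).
Closed-loop T = G/(1+GH).
Numerator: G_num * H_den = 3*s - 14.7.
Denominator: G_den * H_den + G_num * H_num = (s^2 + 7.7*s + 14.82) + (9*s - 44.1) = s^2 + 16.7*s - 29.28.
T(s) = (3*s - 14.7)/(s^2 + 16.7*s - 29.28)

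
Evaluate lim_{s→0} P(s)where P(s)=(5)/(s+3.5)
DC gain = P(0) = num(0)/den(0) = 5/3.5 = 1.429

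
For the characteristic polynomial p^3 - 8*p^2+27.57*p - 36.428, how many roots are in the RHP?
p^3 - 8*p^2 + 27.57*p - 36.428 = (p - 2.8)(p^2 - 5.2*p + 13.01). Poles: 2.6 + 2.5j, 2.6 - 2.5j, 2.8. RHP poles (Re>0): 3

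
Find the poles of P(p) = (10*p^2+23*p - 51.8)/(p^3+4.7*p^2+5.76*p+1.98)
Set denominator = 0: p^3 + 4.7*p^2 + 5.76*p + 1.98 = (p + 3)(p + 0.6)(p + 1.1) = 0 → Poles: -0.6, -1.1, -3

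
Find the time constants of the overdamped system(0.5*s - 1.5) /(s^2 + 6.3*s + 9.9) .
Overdamped: real poles at -3.3, -3. τ = -1/pole → τ₁ = 0.303, τ₂ = 0.3333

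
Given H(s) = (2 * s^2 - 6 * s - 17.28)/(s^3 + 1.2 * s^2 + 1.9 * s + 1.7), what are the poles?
Set denominator = 0: s^3 + 1.2*s^2 + 1.9*s + 1.7 = (s + 1)(s^2 + 0.2*s + 1.7) = 0 → Poles: -0.1 + 1.3j, -0.1 - 1.3j, -1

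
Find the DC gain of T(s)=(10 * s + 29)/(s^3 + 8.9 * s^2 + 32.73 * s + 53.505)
DC gain = T(0) = num(0)/den(0) = 29/53.505 = 0.542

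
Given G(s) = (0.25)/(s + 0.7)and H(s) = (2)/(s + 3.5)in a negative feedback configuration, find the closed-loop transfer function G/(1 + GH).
Closed-loop T = G/(1+GH).
Numerator: G_num * H_den = 0.25*s + 0.875.
Denominator: G_den * H_den + G_num * H_num = (s^2 + 4.2*s + 2.45) + (0.5) = s^2 + 4.2*s + 2.95.
T(s) = (0.25*s + 0.875)/(s^2 + 4.2*s + 2.95)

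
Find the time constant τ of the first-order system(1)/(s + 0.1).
First-order system: τ = -1/pole. Pole = -0.1. τ = -1/(-0.1) = 10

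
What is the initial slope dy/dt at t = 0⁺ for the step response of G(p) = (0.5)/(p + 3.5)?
IVT: y'(0⁺) = lim_{p→∞} p²·Y(p) = lim_{p→∞} p·G(p).
deg(num) = 0, deg(den) = 1, relative degree = 1, so p·G(p) → (leading num)/(leading den) = 0.5/1 = 0.5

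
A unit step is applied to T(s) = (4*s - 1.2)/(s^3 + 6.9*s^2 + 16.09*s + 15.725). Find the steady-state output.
FVT: lim_{t→∞} y(t) = lim_{s→0} s*Y(s) where Y(s) = T(s)/s.
= lim_{s→0} T(s) = T(0) = num(0)/den(0) = -1.2/15.725 = -0.07631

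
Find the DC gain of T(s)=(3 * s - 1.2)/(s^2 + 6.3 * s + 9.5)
DC gain = T(0) = num(0)/den(0) = -1.2/9.5 = -0.1263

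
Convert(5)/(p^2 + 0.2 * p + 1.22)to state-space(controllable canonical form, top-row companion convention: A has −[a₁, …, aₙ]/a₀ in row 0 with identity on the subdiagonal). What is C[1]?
Reachable canonical form: C = numerator coefficients (right-aligned, zero-padded to length n).
num = 5, C = [[0, 5]].
C[1] = 5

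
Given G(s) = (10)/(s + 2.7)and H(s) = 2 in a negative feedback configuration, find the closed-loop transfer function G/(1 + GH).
Closed-loop T = G/(1+GH).
Numerator: G_num * H_den = 10.
Denominator: G_den * H_den + G_num * H_num = (s + 2.7) + (20) = s + 22.7.
T(s) = (10)/(s + 22.7)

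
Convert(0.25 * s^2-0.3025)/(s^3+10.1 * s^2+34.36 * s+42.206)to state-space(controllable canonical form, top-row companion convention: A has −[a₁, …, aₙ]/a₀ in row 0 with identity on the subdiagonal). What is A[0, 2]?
Reachable canonical form for den = s^3 + 10.1*s^2 + 34.36*s + 42.206: top row of A = -[a₁,a₂,...,aₙ]/a₀, ones on the subdiagonal, zeros elsewhere.
A = [[-10.1, -34.36, -42.206], [1, 0, 0], [0, 1, 0]].
A[0,2] = -42.206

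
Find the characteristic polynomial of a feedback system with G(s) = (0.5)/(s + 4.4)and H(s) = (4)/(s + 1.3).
Characteristic poly = G_den * H_den + G_num * H_num = (s^2 + 5.7*s + 5.72) + (2) = s^2 + 5.7*s + 7.72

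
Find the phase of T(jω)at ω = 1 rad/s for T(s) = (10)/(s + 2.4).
Substitute s = j*1: T(j1) = 3.5503 - 1.47929j.
∠T(j1) = atan2(Im, Re) = atan2(-1.47929, 3.5503) = -22.62°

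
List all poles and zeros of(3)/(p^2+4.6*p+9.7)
Set denominator = 0: p^2 + 4.6*p + 9.7 = 0 → Poles: -2.3 + 2.1j, -2.3 - 2.1j
Numerator is a nonzero constant (3) → Zeros: none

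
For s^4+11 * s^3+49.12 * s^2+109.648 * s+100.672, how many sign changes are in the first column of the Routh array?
Routh array:
s^4: [1, 49.12, 100.672]; s^3: [11, 109.648]; s^2: [39.152, 100.672]; s^1: [81.3636]; s^0: [100.672]
First column: [1, 11, 39.152, 81.3636, 100.672]. Sign changes = 0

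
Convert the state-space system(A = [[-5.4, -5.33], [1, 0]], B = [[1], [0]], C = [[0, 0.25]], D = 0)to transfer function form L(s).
L(s) = C(sI - A)⁻¹B + D.
Characteristic polynomial det(sI - A) = s^2 + 5.4*s + 5.33.
Numerator from C·adj(sI-A)·B + D·det(sI-A) = 0.25.
L(s) = (0.25)/(s^2 + 5.4*s + 5.33)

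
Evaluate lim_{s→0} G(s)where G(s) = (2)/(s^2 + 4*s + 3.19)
DC gain = G(0) = num(0)/den(0) = 2/3.19 = 0.627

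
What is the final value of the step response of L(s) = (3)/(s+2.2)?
FVT: lim_{t→∞} y(t) = lim_{s→0} s*Y(s) where Y(s) = L(s)/s.
= lim_{s→0} L(s) = L(0) = num(0)/den(0) = 3/2.2 = 1.364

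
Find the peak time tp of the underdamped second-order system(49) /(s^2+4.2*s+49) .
Standard form: ωn²/(s²+2ζωn·s+ωn²) → ωn = 7, ζ = 0.3.
ωd = ωn·√(1-ζ²) = 7·√(1-0.3²) = 6.678.
tp = π/ωd = π/6.678 = 0.4705 s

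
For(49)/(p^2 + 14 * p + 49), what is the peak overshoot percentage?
Standard form: ωn²/(p²+2ζωn·p+ωn²) → ωn = 7, ζ = 1.
ζ ≥ 1, so the response is non-oscillatory: peak overshoot = 0%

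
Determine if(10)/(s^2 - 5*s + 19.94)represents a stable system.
Denominator: s^2 - 5*s + 19.94. Poles: 2.5 + 3.7j, 2.5 - 3.7j. All Re(p)<0: No (unstable)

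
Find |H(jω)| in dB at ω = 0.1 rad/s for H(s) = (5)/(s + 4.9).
Substitute s = j*0.1: H(j0.1) = 1.01998 - 0.020816j.
|H(j0.1)| = sqrt(Re² + Im²) = 1.02.
20*log₁₀(1.02) = 0.17 dB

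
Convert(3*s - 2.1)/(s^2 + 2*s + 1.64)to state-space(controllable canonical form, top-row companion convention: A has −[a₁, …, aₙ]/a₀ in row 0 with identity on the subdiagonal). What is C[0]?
Reachable canonical form: C = numerator coefficients (right-aligned, zero-padded to length n).
num = 3*s - 2.1, C = [[3, -2.1]].
C[0] = 3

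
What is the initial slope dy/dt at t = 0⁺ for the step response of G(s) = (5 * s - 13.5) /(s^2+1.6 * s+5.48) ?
IVT: y'(0⁺) = lim_{s→∞} s²·Y(s) = lim_{s→∞} s·G(s).
deg(num) = 1, deg(den) = 2, relative degree = 1, so s·G(s) → (leading num)/(leading den) = 5/1 = 5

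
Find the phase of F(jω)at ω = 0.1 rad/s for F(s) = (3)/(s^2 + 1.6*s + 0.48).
Substitute s = j*0.1: F(j0.1) = 5.72008 - 1.94726j.
∠F(j0.1) = atan2(Im, Re) = atan2(-1.94726, 5.72008) = -18.80°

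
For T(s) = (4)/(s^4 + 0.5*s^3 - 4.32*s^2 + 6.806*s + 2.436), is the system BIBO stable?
Denominator: s^4 + 0.5*s^3 - 4.32*s^2 + 6.806*s + 2.436 = (s + 0.3)(s + 2.8)(s^2 - 2.6*s + 2.9). Poles: -0.3, -2.8, 1.3 + 1.1j, 1.3 - 1.1j. All Re(p)<0: No (unstable)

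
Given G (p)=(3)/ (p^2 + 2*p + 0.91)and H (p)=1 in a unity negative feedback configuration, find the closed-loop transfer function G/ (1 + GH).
Closed-loop T = G/(1+GH).
Numerator: G_num * H_den = 3.
Denominator: G_den * H_den + G_num * H_num = (p^2 + 2*p + 0.91) + (3) = p^2 + 2*p + 3.91.
T(p) = (3)/(p^2 + 2*p + 3.91)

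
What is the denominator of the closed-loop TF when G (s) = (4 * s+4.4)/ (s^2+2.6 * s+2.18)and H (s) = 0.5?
Characteristic poly = G_den * H_den + G_num * H_num = (s^2 + 2.6*s + 2.18) + (2*s + 2.2) = s^2 + 4.6*s + 4.38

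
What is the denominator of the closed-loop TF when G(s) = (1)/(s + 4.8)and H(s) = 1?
Characteristic poly = G_den * H_den + G_num * H_num = (s + 4.8) + (1) = s + 5.8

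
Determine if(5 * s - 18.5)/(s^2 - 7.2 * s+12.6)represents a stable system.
Denominator: s^2 - 7.2*s + 12.6 = (s - 4.2)(s - 3). Poles: 3, 4.2. All Re(p)<0: No (unstable)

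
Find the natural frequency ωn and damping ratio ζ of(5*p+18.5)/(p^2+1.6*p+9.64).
Underdamped: complex pole -0.8 + 3j. ωn = |pole| = 3.105, ζ = -Re(pole)/ωn = 0.2577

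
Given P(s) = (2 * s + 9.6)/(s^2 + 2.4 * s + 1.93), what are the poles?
Set denominator = 0: s^2 + 2.4*s + 1.93 = 0 → Poles: -1.2 + 0.7j, -1.2 - 0.7j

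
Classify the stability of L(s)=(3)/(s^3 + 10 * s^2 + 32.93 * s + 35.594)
Denominator: s^3 + 10*s^2 + 32.93*s + 35.594 = (s + 3.7)(s + 3.7)(s + 2.6). Poles: -2.6, -3.7, -3.7. Stable (all poles in LHP)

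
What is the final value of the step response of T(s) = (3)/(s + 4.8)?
FVT: lim_{t→∞} y(t) = lim_{s→0} s*Y(s) where Y(s) = T(s)/s.
= lim_{s→0} T(s) = T(0) = num(0)/den(0) = 3/4.8 = 0.625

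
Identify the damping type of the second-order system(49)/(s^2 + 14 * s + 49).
Standard form: ωn²/(s²+2ζωn·s+ωn²) gives ωn=7, ζ=1.
Critically damped (ζ = 1)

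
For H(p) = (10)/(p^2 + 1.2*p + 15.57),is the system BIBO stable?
Denominator: p^2 + 1.2*p + 15.57. Poles: -0.6 + 3.9j, -0.6 - 3.9j. All Re(p)<0: Yes (stable)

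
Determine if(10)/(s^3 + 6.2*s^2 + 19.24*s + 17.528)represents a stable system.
Denominator: s^3 + 6.2*s^2 + 19.24*s + 17.528 = (s + 1.4)(s^2 + 4.8*s + 12.52). Poles: -1.4, -2.4 + 2.6j, -2.4 - 2.6j. All Re(p)<0: Yes (stable)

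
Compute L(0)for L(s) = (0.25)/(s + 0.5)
DC gain = L(0) = num(0)/den(0) = 0.25/0.5 = 0.5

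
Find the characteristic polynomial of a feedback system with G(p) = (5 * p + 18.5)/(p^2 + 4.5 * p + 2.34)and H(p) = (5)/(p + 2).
Characteristic poly = G_den * H_den + G_num * H_num = (p^3 + 6.5*p^2 + 11.34*p + 4.68) + (25*p + 92.5) = p^3 + 6.5*p^2 + 36.34*p + 97.18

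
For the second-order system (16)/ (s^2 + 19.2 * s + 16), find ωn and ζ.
Standard form: ωn²/(s²+2ζωn·s+ωn²).
const=16=ωn² → ωn=4, s coeff=19.2=2ζωn → ζ=2.4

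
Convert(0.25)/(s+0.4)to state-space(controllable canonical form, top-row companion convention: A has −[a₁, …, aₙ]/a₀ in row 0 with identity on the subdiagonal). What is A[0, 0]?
Reachable canonical form for den = s + 0.4: top row of A = -[a₁,a₂,...,aₙ]/a₀, ones on the subdiagonal, zeros elsewhere.
A = [[-0.4]].
A[0,0] = -0.4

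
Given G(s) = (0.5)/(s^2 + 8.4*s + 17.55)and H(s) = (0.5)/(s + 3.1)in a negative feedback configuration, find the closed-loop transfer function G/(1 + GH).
Closed-loop T = G/(1+GH).
Numerator: G_num * H_den = 0.5*s + 1.55.
Denominator: G_den * H_den + G_num * H_num = (s^3 + 11.5*s^2 + 43.59*s + 54.405) + (0.25) = s^3 + 11.5*s^2 + 43.59*s + 54.655.
T(s) = (0.5*s + 1.55)/(s^3 + 11.5*s^2 + 43.59*s + 54.655)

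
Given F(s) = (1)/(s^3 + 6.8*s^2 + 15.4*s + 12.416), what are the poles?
Set denominator = 0: s^3 + 6.8*s^2 + 15.4*s + 12.416 = (s + 3.2)(s^2 + 3.6*s + 3.88) = 0 → Poles: -1.8 + 0.8j, -1.8 - 0.8j, -3.2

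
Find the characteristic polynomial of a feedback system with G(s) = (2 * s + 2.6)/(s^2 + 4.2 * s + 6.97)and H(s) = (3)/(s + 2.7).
Characteristic poly = G_den * H_den + G_num * H_num = (s^3 + 6.9*s^2 + 18.31*s + 18.819) + (6*s + 7.8) = s^3 + 6.9*s^2 + 24.31*s + 26.619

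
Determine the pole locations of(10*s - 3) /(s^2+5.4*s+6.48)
Set denominator = 0: s^2 + 5.4*s + 6.48 = (s + 3.6)(s + 1.8) = 0 → Poles: -1.8, -3.6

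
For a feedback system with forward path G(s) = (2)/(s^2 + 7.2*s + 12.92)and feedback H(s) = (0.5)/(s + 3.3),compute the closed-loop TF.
Closed-loop T = G/(1+GH).
Numerator: G_num * H_den = 2*s + 6.6.
Denominator: G_den * H_den + G_num * H_num = (s^3 + 10.5*s^2 + 36.68*s + 42.636) + (1) = s^3 + 10.5*s^2 + 36.68*s + 43.636.
T(s) = (2*s + 6.6)/(s^3 + 10.5*s^2 + 36.68*s + 43.636)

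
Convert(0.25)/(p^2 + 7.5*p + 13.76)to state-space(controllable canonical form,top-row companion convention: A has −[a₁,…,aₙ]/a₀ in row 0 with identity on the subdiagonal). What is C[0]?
Reachable canonical form: C = numerator coefficients (right-aligned, zero-padded to length n).
num = 0.25, C = [[0, 0.25]].
C[0] = 0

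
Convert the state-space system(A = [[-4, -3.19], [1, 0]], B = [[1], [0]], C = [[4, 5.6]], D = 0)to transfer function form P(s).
P(s) = C(sI - A)⁻¹B + D.
Characteristic polynomial det(sI - A) = s^2 + 4*s + 3.19.
Numerator from C·adj(sI-A)·B + D·det(sI-A) = 4*s + 5.6.
P(s) = (4*s + 5.6)/(s^2 + 4*s + 3.19)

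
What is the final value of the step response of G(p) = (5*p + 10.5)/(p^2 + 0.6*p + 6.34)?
FVT: lim_{t→∞} y(t) = lim_{p→0} p*Y(p) where Y(p) = G(p)/p.
= lim_{p→0} G(p) = G(0) = num(0)/den(0) = 10.5/6.34 = 1.656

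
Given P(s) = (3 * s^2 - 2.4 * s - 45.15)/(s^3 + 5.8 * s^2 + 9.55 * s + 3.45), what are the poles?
Set denominator = 0: s^3 + 5.8*s^2 + 9.55*s + 3.45 = (s + 2.3)(s + 3)(s + 0.5) = 0 → Poles: -0.5, -2.3, -3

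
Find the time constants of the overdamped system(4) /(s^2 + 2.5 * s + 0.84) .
Overdamped: real poles at -2.1, -0.4. τ = -1/pole → τ₁ = 0.4762, τ₂ = 2.5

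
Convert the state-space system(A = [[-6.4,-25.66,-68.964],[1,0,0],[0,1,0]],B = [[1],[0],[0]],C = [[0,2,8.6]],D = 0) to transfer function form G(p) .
G(p) = C(pI - A)⁻¹B + D.
Characteristic polynomial det(pI - A) = p^3 + 6.4*p^2 + 25.66*p + 68.964.
Numerator from C·adj(pI-A)·B + D·det(pI-A) = 2*p + 8.6.
G(p) = (2*p + 8.6)/(p^3 + 6.4*p^2 + 25.66*p + 68.964)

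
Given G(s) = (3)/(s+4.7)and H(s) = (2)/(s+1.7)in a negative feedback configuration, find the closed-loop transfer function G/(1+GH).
Closed-loop T = G/(1+GH).
Numerator: G_num * H_den = 3*s + 5.1.
Denominator: G_den * H_den + G_num * H_num = (s^2 + 6.4*s + 7.99) + (6) = s^2 + 6.4*s + 13.99.
T(s) = (3*s + 5.1)/(s^2 + 6.4*s + 13.99)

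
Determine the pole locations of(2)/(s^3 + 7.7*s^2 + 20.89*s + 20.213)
Set denominator = 0: s^3 + 7.7*s^2 + 20.89*s + 20.213 = (s + 2.9)(s^2 + 4.8*s + 6.97) = 0 → Poles: -2.4 + 1.1j, -2.4 - 1.1j, -2.9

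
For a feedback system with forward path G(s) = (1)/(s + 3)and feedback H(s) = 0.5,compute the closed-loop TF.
Closed-loop T = G/(1+GH).
Numerator: G_num * H_den = 1.
Denominator: G_den * H_den + G_num * H_num = (s + 3) + (0.5) = s + 3.5.
T(s) = (1)/(s + 3.5)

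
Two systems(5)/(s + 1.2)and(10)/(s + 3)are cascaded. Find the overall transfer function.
Series: H = H₁ · H₂ = (n₁·n₂)/(d₁·d₂).
Num: n₁·n₂ = 50. Den: d₁·d₂ = s^2 + 4.2*s + 3.6.
H(s) = (50)/(s^2 + 4.2*s + 3.6)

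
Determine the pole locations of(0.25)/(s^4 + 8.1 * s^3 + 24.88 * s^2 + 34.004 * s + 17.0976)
Set denominator = 0: s^4 + 8.1*s^3 + 24.88*s^2 + 34.004*s + 17.0976 = (s + 2.4)(s + 1.3)(s^2 + 4.4*s + 5.48) = 0 → Poles: -1.3, -2.2 + 0.8j, -2.2 - 0.8j, -2.4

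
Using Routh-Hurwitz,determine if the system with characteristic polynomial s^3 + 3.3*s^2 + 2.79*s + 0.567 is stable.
Routh array:
s^3: [1, 2.79]; s^2: [3.3, 0.567]; s^1: [2.61818]; s^0: [0.567]
First column: [1, 3.3, 2.61818, 0.567]. Sign changes = 0.
Yes, stable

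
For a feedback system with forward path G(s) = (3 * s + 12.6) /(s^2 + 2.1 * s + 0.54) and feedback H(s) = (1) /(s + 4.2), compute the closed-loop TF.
Closed-loop T = G/(1+GH).
Numerator: G_num * H_den = 3*s^2 + 25.2*s + 52.92.
Denominator: G_den * H_den + G_num * H_num = (s^3 + 6.3*s^2 + 9.36*s + 2.268) + (3*s + 12.6) = s^3 + 6.3*s^2 + 12.36*s + 14.868.
T(s) = (3*s^2 + 25.2*s + 52.92)/(s^3 + 6.3*s^2 + 12.36*s + 14.868)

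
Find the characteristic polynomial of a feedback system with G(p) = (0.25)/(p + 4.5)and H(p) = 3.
Characteristic poly = G_den * H_den + G_num * H_num = (p + 4.5) + (0.75) = p + 5.25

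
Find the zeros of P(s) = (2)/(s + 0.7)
Numerator is a nonzero constant (2) → Zeros: none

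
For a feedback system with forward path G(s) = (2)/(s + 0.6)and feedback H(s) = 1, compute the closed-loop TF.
Closed-loop T = G/(1+GH).
Numerator: G_num * H_den = 2.
Denominator: G_den * H_den + G_num * H_num = (s + 0.6) + (2) = s + 2.6.
T(s) = (2)/(s + 2.6)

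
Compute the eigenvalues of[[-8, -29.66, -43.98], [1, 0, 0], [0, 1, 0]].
Eigenvalues solve det(λI - A) = 0.
Characteristic polynomial: λ^3 + 8*λ^2 + 29.66*λ + 43.98 = 0.
Factor: (λ + 3)(λ^2 + 5*λ + 14.66) = 0.
Roots: -2.5 + 2.9j, -2.5 - 2.9j, -3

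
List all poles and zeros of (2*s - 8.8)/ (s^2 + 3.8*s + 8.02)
Set denominator = 0: s^2 + 3.8*s + 8.02 = 0 → Poles: -1.9 + 2.1j, -1.9 - 2.1j
Set numerator = 0: 2*s - 8.8 = 0 → Zeros: 4.4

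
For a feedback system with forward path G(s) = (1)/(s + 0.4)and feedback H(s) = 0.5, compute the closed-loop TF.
Closed-loop T = G/(1+GH).
Numerator: G_num * H_den = 1.
Denominator: G_den * H_den + G_num * H_num = (s + 0.4) + (0.5) = s + 0.9.
T(s) = (1)/(s + 0.9)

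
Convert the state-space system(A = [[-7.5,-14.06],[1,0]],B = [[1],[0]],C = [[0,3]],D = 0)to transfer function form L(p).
L(p) = C(pI - A)⁻¹B + D.
Characteristic polynomial det(pI - A) = p^2 + 7.5*p + 14.06.
Numerator from C·adj(pI-A)·B + D·det(pI-A) = 3.
L(p) = (3)/(p^2 + 7.5*p + 14.06)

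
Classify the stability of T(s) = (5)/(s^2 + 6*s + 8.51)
Denominator: s^2 + 6*s + 8.51 = (s + 2.3)(s + 3.7). Poles: -2.3, -3.7. Stable (all poles in LHP)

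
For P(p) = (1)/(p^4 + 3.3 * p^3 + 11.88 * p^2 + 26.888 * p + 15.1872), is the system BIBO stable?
Denominator: p^4 + 3.3*p^3 + 11.88*p^2 + 26.888*p + 15.1872 = (p + 0.8)(p + 2.1)(p^2 + 0.4*p + 9.04). Poles: -0.2 + 3j, -0.2 - 3j, -0.8, -2.1. All Re(p)<0: Yes (stable)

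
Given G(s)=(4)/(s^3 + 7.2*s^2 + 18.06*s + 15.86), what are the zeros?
Numerator is a nonzero constant (4) → Zeros: none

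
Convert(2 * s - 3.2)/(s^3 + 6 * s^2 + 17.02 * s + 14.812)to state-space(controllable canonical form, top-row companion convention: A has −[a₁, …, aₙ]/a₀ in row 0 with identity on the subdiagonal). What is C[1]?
Reachable canonical form: C = numerator coefficients (right-aligned, zero-padded to length n).
num = 2*s - 3.2, C = [[0, 2, -3.2]].
C[1] = 2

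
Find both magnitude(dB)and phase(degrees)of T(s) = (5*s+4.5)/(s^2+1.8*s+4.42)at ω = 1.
Substitute s = j*1: T(j1) = 1.63292 + 0.602555j.
|T| = 20*log₁₀(sqrt(Re²+Im²)) = 4.81 dB.
∠T = atan2(Im, Re) = 20.25°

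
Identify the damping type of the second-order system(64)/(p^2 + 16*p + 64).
Standard form: ωn²/(p²+2ζωn·p+ωn²) gives ωn=8, ζ=1.
Critically damped (ζ = 1)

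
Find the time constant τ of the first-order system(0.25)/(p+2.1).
First-order system: τ = -1/pole. Pole = -2.1. τ = -1/(-2.1) = 0.4762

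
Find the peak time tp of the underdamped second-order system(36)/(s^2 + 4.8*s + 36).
Standard form: ωn²/(s²+2ζωn·s+ωn²) → ωn = 6, ζ = 0.4.
ωd = ωn·√(1-ζ²) = 6·√(1-0.4²) = 5.499.
tp = π/ωd = π/5.499 = 0.5713 s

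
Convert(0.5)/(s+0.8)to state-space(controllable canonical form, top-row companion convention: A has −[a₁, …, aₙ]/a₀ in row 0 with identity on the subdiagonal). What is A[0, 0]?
Reachable canonical form for den = s + 0.8: top row of A = -[a₁,a₂,...,aₙ]/a₀, ones on the subdiagonal, zeros elsewhere.
A = [[-0.8]].
A[0,0] = -0.8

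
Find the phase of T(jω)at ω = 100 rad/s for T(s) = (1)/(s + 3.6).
Substitute s = j*100: T(j100) = 0.000359534 - 0.00998706j.
∠T(j100) = atan2(Im, Re) = atan2(-0.00998706, 0.000359534) = -87.94°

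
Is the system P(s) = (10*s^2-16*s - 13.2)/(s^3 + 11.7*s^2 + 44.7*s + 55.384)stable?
Denominator: s^3 + 11.7*s^2 + 44.7*s + 55.384 = (s + 4.3)(s + 2.8)(s + 4.6). Poles: -2.8, -4.3, -4.6. All Re(p)<0: Yes (stable)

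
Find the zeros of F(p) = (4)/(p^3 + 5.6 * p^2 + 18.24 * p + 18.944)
Numerator is a nonzero constant (4) → Zeros: none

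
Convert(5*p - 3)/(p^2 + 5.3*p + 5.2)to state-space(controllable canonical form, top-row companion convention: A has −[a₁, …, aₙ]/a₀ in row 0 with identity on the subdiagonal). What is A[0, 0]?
Reachable canonical form for den = p^2 + 5.3*p + 5.2: top row of A = -[a₁,a₂,...,aₙ]/a₀, ones on the subdiagonal, zeros elsewhere.
A = [[-5.3, -5.2], [1, 0]].
A[0,0] = -5.3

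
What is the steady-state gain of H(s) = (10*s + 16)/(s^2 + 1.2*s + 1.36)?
DC gain = H(0) = num(0)/den(0) = 16/1.36 = 11.76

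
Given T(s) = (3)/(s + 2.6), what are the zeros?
Numerator is a nonzero constant (3) → Zeros: none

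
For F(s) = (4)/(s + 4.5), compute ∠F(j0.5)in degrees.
Substitute s = j*0.5: F(j0.5) = 0.878049 - 0.097561j.
∠F(j0.5) = atan2(Im, Re) = atan2(-0.097561, 0.878049) = -6.34°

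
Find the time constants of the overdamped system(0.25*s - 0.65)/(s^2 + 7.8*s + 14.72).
Overdamped: real poles at -3.2, -4.6. τ = -1/pole → τ₁ = 0.3125, τ₂ = 0.2174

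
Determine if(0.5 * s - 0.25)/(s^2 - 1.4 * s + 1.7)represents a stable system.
Denominator: s^2 - 1.4*s + 1.7. Poles: 0.7 + 1.1j, 0.7 - 1.1j. All Re(p)<0: No (unstable)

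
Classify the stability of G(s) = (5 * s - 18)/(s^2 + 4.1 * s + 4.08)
Denominator: s^2 + 4.1*s + 4.08 = (s + 2.4)(s + 1.7). Poles: -1.7, -2.4. Stable (all poles in LHP)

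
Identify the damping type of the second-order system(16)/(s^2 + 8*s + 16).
Standard form: ωn²/(s²+2ζωn·s+ωn²) gives ωn=4, ζ=1.
Critically damped (ζ = 1)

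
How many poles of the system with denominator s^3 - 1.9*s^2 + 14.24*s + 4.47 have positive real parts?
s^3 - 1.9*s^2 + 14.24*s + 4.47 = (s + 0.3)(s^2 - 2.2*s + 14.9). Poles: -0.3, 1.1 + 3.7j, 1.1 - 3.7j. RHP poles (Re>0): 2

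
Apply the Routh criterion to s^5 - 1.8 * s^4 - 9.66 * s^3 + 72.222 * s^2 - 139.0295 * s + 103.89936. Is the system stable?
Routh array:
s^5: [1, -9.66, -139.0295]; s^4: [-1.8, 72.222, 103.89936]; s^3: [30.4633, -81.3076]; s^2: [67.4177, 103.89936]; s^1: [-128.256]; s^0: [103.89936]
First column: [1, -1.8, 30.4633, 67.4177, -128.256, 103.89936]. Sign changes = 4.
No, unstable (4 RHP root(s))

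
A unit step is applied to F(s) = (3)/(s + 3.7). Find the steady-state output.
FVT: lim_{t→∞} y(t) = lim_{s→0} s*Y(s) where Y(s) = F(s)/s.
= lim_{s→0} F(s) = F(0) = num(0)/den(0) = 3/3.7 = 0.8108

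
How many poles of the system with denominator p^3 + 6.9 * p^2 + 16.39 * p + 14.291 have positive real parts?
p^3 + 6.9*p^2 + 16.39*p + 14.291 = (p + 3.1)(p^2 + 3.8*p + 4.61). Poles: -1.9 + 1j, -1.9 - 1j, -3.1. RHP poles (Re>0): 0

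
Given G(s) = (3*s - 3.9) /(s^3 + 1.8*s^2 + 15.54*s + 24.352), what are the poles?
Set denominator = 0: s^3 + 1.8*s^2 + 15.54*s + 24.352 = (s + 1.6)(s^2 + 0.2*s + 15.22) = 0 → Poles: -0.1 + 3.9j, -0.1 - 3.9j, -1.6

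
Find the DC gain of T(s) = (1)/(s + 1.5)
DC gain = T(0) = num(0)/den(0) = 1/1.5 = 0.6667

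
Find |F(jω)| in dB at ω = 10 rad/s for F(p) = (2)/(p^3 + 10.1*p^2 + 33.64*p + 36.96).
Substitute p = j*10: F(j10) = -0.00140291 + 0.000956767j.
|F(j10)| = sqrt(Re² + Im²) = 0.001698.
20*log₁₀(0.001698) = -55.40 dB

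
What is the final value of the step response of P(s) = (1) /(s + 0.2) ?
FVT: lim_{t→∞} y(t) = lim_{s→0} s*Y(s) where Y(s) = P(s)/s.
= lim_{s→0} P(s) = P(0) = num(0)/den(0) = 1/0.2 = 5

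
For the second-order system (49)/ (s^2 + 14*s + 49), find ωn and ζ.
Standard form: ωn²/(s²+2ζωn·s+ωn²).
const=49=ωn² → ωn=7, s coeff=14=2ζωn → ζ=1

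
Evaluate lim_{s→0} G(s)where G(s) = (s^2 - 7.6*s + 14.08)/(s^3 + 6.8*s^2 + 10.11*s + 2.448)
DC gain = G(0) = num(0)/den(0) = 14.08/2.448 = 5.752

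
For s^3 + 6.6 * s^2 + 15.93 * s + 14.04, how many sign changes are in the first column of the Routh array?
Routh array:
s^3: [1, 15.93]; s^2: [6.6, 14.04]; s^1: [13.8027]; s^0: [14.04]
First column: [1, 6.6, 13.8027, 14.04]. Sign changes = 0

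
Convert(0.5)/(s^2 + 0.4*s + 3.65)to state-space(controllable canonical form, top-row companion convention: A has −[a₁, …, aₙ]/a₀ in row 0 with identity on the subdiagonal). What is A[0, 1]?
Reachable canonical form for den = s^2 + 0.4*s + 3.65: top row of A = -[a₁,a₂,...,aₙ]/a₀, ones on the subdiagonal, zeros elsewhere.
A = [[-0.4, -3.65], [1, 0]].
A[0,1] = -3.65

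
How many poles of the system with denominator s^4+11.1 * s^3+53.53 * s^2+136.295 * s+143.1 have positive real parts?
s^4 + 11.1*s^3 + 53.53*s^2 + 136.295*s + 143.1 = (s + 4)(s + 2.7)(s^2 + 4.4*s + 13.25). Poles: -2.2 + 2.9j, -2.2 - 2.9j, -2.7, -4. RHP poles (Re>0): 0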